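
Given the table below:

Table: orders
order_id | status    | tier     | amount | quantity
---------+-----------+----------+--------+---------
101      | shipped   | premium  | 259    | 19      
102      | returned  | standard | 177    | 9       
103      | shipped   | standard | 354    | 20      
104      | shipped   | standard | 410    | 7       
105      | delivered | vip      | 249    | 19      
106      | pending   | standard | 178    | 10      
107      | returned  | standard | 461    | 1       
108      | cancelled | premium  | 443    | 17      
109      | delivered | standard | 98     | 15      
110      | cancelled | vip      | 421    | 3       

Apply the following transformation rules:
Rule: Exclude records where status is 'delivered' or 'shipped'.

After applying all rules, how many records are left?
5

Step 1: Count records to exclude
  - 2 (delivered) + 3 (shipped) = 5 records
Step 2: Total records: 10
Step 3: Remaining = 10 - 5 = 5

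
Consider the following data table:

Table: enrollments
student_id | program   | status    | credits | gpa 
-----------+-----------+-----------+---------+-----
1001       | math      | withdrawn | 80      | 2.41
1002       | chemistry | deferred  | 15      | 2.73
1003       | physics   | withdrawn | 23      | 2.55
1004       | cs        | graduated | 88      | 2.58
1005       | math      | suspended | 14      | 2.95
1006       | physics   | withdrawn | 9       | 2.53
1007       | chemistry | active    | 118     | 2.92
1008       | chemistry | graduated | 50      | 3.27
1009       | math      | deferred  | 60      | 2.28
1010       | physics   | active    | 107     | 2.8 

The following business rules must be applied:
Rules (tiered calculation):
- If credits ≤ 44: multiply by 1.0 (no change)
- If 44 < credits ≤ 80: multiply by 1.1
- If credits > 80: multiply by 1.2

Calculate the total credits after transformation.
645.6

Step 1: Tier 1 (credits ≤ 44): 4 records, sum = 61 × 1.0 = 61.0
Step 2: Tier 2 (44 < credits ≤ 80): 3 records, sum = 190 × 1.1 = 209.0
Step 3: Tier 3 (credits > 80): 3 records, sum = 313 × 1.2 = 375.6
Step 4: Final sum = 61.0 + 209.0 + 375.6 = 645.6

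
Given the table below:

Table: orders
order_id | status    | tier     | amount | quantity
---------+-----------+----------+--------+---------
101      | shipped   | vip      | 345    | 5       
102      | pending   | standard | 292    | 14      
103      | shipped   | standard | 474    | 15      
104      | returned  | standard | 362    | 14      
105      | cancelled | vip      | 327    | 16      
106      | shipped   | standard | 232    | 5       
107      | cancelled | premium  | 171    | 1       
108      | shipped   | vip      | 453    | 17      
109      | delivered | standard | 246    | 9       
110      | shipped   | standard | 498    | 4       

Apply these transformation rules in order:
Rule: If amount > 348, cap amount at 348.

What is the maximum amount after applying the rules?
348

Step 1: Original maximum amount = 498
Step 2: Apply cap at 348
Step 3: 4 records had amount > 348 and were capped
Step 4: Maximum after transformation = 348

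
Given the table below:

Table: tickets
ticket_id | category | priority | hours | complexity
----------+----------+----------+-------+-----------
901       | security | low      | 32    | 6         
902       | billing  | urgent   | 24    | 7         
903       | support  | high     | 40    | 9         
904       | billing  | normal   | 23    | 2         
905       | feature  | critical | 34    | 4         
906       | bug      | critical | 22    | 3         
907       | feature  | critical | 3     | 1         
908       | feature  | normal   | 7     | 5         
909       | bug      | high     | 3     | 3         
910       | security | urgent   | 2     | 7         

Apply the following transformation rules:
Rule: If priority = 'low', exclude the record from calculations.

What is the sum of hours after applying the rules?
158

Step 1: Identify records where priority = 'low'
Step 2: The excluded records sum to 32
Step 3: Original total hours = 190
Step 4: Remaining total = 190 - 32 = 158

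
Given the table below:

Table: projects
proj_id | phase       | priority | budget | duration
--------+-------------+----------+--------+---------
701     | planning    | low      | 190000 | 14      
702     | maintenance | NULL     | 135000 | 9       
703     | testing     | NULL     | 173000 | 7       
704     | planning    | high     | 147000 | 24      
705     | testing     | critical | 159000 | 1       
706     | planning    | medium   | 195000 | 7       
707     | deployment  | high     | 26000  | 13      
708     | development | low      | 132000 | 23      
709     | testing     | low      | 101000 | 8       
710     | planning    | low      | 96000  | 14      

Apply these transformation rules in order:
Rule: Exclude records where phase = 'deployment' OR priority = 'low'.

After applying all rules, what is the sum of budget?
809000

Step 1: Find records where phase = 'deployment' OR priority = 'low'
Step 2: 5 records match, summing to 545000
Step 3: Original sum: 1354000
Step 4: Remaining sum = 1354000 - 545000 = 809000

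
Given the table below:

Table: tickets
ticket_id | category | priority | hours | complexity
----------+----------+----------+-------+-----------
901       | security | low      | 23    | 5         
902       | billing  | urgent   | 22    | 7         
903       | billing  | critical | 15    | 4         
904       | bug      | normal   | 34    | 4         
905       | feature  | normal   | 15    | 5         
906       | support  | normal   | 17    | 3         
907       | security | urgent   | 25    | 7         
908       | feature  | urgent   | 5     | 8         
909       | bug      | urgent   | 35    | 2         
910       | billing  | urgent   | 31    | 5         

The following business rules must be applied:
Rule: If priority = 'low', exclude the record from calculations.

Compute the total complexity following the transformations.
45

Step 1: Identify records where priority = 'low'
Step 2: The excluded records sum to 5
Step 3: Original total complexity = 50
Step 4: Remaining total = 50 - 5 = 45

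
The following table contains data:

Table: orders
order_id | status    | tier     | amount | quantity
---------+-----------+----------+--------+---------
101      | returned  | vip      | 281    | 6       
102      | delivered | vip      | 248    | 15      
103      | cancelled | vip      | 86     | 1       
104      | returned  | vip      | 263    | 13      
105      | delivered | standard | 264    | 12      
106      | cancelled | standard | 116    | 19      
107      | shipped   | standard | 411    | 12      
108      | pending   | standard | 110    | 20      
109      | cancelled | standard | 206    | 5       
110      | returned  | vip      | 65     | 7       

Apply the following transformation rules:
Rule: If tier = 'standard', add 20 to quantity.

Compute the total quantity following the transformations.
210

Step 1: Count records where tier = 'standard': 5
Step 2: Total bonus added: 5 × 20 = 100
Step 3: Original sum of quantity: 110
Step 4: Final sum = 110 + 100 = 210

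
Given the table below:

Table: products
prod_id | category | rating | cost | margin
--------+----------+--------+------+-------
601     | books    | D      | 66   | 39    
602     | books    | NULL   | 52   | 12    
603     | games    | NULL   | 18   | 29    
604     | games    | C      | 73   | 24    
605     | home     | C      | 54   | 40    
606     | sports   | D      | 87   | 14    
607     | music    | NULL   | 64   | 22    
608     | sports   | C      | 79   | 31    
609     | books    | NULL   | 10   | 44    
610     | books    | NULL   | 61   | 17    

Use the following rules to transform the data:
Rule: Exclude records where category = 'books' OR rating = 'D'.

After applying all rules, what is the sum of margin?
146

Step 1: Find records where category = 'books' OR rating = 'D'
Step 2: 5 records match, summing to 126
Step 3: Original sum: 272
Step 4: Remaining sum = 272 - 126 = 146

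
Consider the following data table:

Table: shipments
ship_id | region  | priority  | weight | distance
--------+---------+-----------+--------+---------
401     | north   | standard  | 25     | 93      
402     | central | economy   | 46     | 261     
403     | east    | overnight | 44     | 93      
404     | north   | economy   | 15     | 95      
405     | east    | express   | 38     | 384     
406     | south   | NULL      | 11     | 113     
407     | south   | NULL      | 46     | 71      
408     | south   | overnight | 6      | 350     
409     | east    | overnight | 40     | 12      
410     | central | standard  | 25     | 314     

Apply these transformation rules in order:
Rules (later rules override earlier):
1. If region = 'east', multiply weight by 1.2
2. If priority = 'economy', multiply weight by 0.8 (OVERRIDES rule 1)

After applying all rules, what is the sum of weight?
308.2

Step 1: Rule 2 takes priority for records with priority = 'economy'
  - 2 records: 61 × 0.8 = 48.8
Step 2: Rule 1 applies to remaining records with region = 'east'
  - 3 records: 122 × 1.2 = 146.4
Step 3: Other records unchanged: 113
Step 4: Final sum = 48.8 + 146.4 + 113 = 308.2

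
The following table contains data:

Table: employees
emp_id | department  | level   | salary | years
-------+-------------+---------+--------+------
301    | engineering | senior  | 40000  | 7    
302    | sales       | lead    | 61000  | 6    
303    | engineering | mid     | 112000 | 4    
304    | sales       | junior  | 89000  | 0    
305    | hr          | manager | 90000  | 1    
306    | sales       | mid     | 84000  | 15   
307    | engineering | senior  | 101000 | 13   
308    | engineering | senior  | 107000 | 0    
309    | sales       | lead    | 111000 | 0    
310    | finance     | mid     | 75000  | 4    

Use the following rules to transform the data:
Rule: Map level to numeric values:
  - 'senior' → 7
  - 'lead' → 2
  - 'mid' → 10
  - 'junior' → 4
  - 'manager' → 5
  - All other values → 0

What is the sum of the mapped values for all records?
64

Step 1: Apply mapping to each record
Step 2: Count by status:
  'senior': 3 records × 7 = 21
  'lead': 2 records × 2 = 4
  'mid': 3 records × 10 = 30
  'junior': 1 records × 4 = 4
  'manager': 1 records × 5 = 5
Step 3: Sum all mapped values = 64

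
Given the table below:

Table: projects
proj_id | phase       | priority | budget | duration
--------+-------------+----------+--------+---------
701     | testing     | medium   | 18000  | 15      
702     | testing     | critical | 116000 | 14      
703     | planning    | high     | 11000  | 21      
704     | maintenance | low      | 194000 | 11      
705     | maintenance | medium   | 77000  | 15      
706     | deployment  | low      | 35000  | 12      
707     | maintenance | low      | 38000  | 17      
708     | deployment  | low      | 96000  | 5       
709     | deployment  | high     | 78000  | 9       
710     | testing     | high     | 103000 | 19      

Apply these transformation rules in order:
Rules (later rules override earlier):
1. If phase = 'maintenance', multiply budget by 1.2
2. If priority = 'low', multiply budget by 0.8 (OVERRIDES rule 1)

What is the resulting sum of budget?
708800.0

Step 1: Rule 2 takes priority for records with priority = 'low'
  - 4 records: 363000 × 0.8 = 290400.0
Step 2: Rule 1 applies to remaining records with phase = 'maintenance'
  - 1 records: 77000 × 1.2 = 92400.0
Step 3: Other records unchanged: 326000
Step 4: Final sum = 290400.0 + 92400.0 + 326000 = 708800.0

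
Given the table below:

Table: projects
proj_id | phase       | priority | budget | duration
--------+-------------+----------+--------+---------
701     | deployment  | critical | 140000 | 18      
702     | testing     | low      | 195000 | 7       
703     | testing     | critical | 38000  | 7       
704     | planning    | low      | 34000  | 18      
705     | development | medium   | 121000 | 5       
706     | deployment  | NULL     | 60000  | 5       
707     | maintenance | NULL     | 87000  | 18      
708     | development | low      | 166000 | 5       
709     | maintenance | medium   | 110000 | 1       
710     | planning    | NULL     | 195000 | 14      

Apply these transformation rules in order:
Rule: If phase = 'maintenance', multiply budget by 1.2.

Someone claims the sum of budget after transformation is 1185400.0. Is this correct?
Yes, the result is correct.

Step 1: Calculate the correct sum after transformation
Step 2: Apply multiplier 1.2 to records where phase = 'maintenance'
Step 3: Correct result = 1185400.0
Step 4: Claimed result = 1185400.0
Step 5: 1185400.0 = 1185400.0 ✓
Conclusion: The claimed result is correct.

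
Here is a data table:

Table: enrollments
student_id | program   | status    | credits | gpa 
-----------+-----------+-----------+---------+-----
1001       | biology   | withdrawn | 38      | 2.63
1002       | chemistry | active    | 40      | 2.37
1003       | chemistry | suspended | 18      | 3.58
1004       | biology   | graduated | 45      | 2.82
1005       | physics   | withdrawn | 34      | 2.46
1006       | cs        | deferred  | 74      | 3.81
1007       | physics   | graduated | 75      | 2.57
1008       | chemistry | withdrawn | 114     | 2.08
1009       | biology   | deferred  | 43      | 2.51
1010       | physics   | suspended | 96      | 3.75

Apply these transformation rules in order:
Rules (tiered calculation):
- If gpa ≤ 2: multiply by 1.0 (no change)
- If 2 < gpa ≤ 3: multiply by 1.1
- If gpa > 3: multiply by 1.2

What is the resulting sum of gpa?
32.55

Step 1: Tier 1 (gpa ≤ 2): 0 records, sum = 0 × 1.0 = 0.0
Step 2: Tier 2 (2 < gpa ≤ 3): 7 records, sum = 17.44 × 1.1 = 19.18
Step 3: Tier 3 (gpa > 3): 3 records, sum = 11.14 × 1.2 = 13.37
Step 4: Final sum = 0.0 + 19.18 + 13.37 = 32.55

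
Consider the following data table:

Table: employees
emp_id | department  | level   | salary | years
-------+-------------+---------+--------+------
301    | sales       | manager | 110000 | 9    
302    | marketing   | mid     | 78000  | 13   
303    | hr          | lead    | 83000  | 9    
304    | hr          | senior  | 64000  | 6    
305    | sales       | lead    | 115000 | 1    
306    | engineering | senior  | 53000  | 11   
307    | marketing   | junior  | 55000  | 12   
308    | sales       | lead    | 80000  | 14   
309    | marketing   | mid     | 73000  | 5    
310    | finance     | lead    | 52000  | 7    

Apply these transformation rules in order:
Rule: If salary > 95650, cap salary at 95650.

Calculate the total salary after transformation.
729300

Step 1: 2 records have salary > 95650
Step 2: These records originally summed to 225000
Step 3: After capping: 2 × 95650 = 191300
Step 4: Unaffected records sum: 538000
Step 5: Final sum = 191300 + 538000 = 729300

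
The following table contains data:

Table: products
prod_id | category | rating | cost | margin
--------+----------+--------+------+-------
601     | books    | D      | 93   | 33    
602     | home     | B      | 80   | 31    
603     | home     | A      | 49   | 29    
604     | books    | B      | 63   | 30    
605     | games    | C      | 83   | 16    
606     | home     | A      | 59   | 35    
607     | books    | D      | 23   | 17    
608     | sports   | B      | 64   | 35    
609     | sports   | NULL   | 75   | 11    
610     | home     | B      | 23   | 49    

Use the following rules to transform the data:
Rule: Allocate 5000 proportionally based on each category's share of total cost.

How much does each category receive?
books: 1462.42, games: 678.1, home: 1723.86, sports: 1135.62

Step 1: Calculate total cost = 612
Step 2: Calculate each category's proportion:
  books: 179/612 = 29.25% → 1462.42
  games: 83/612 = 13.56% → 678.1
  home: 211/612 = 34.48% → 1723.86
  sports: 139/612 = 22.71% → 1135.62
Step 3: Verify: sum of allocations ≈ 5000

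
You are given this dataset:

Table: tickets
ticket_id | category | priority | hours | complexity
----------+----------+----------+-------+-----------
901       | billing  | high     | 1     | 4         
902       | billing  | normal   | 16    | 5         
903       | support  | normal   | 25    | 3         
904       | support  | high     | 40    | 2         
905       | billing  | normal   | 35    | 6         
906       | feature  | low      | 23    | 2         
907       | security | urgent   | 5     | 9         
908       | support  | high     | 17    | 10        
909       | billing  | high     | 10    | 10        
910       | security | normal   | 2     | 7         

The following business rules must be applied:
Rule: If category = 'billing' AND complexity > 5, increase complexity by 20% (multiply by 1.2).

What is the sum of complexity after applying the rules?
61.2

Step 1: Find records where category = 'billing' AND complexity > 5
Step 2: 2 records match, summing to 16
Step 3: After multiplier: 16 × 1.2 = 19.2
Step 4: Unaffected records sum: 42
Step 5: Final sum = 19.2 + 42 = 61.2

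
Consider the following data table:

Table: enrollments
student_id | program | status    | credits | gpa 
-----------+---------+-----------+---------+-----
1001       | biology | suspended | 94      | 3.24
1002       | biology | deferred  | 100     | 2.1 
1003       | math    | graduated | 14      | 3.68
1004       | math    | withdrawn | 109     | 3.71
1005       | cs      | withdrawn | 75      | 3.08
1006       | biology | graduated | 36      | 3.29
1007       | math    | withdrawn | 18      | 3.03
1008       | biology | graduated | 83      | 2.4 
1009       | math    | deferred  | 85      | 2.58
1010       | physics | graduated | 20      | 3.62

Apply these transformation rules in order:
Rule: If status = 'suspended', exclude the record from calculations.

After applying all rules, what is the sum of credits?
540

Step 1: Identify records where status = 'suspended'
Step 2: The excluded records sum to 94
Step 3: Original total credits = 634
Step 4: Remaining total = 634 - 94 = 540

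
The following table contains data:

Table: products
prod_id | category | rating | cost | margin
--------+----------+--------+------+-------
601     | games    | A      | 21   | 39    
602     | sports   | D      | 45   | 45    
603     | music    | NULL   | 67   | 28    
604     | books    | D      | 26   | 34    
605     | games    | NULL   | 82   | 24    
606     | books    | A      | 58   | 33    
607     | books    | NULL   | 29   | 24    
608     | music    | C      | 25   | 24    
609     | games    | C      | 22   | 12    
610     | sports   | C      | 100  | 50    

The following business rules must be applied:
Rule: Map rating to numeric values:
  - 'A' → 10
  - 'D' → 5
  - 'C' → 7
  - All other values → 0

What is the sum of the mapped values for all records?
51

Step 1: Apply mapping to each record
Step 2: Count by status:
  'A': 2 records × 10 = 20
  'D': 2 records × 5 = 10
  'C': 3 records × 7 = 21
Step 3: Sum all mapped values = 51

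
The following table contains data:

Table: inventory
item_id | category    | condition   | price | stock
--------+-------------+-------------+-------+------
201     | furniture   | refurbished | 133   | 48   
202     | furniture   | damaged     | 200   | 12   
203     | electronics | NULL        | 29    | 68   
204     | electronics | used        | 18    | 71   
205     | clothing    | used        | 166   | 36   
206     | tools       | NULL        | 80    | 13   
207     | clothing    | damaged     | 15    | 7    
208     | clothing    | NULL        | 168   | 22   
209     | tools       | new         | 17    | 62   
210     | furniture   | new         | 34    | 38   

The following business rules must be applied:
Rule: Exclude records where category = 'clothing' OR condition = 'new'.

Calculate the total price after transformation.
460

Step 1: Find records where category = 'clothing' OR condition = 'new'
Step 2: 5 records match, summing to 400
Step 3: Original sum: 860
Step 4: Remaining sum = 860 - 400 = 460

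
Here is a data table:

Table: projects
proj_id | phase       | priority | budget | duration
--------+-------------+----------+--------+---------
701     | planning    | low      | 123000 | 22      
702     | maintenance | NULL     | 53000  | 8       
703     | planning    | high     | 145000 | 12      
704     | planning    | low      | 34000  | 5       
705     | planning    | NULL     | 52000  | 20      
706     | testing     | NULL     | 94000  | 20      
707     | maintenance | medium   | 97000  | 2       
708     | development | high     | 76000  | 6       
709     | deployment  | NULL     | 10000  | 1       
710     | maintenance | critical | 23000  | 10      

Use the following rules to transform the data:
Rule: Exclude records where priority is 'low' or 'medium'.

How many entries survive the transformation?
7

Step 1: Count records to exclude
  - 2 (low) + 1 (medium) = 3 records
Step 2: Total records: 10
Step 3: Remaining = 10 - 3 = 7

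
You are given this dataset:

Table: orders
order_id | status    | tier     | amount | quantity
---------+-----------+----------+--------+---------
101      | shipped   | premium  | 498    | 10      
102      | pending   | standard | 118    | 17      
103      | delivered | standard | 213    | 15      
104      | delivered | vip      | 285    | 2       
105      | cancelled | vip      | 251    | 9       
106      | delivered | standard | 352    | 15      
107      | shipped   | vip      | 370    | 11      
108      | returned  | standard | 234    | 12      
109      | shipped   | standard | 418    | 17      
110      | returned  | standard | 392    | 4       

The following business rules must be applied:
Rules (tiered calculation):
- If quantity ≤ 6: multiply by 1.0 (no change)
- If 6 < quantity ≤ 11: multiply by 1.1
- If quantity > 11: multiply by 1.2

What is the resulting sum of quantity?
130.2

Step 1: Tier 1 (quantity ≤ 6): 2 records, sum = 6 × 1.0 = 6.0
Step 2: Tier 2 (6 < quantity ≤ 11): 3 records, sum = 30 × 1.1 = 33.0
Step 3: Tier 3 (quantity > 11): 5 records, sum = 76 × 1.2 = 91.2
Step 4: Final sum = 6.0 + 33.0 + 91.2 = 130.2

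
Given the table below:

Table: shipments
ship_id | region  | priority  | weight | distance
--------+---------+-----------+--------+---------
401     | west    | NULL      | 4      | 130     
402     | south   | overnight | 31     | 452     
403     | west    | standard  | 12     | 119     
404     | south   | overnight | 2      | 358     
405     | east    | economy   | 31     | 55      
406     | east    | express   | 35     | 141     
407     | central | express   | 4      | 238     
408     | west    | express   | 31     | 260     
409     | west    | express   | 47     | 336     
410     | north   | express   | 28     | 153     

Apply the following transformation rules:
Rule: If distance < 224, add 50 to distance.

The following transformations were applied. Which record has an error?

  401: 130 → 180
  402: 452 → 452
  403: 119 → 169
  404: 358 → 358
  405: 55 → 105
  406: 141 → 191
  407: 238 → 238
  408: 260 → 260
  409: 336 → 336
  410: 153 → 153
Record 410 has an error. The correct transformed value should be 203, not 153.

Step 1: Check each record against the rule
Step 2: Record 410 has distance = 153
Step 3: Since 153 < 224, the bonus should have been applied
Step 4: Correct value = 203, but claimed value = 153
Conclusion: Record 410 has the error.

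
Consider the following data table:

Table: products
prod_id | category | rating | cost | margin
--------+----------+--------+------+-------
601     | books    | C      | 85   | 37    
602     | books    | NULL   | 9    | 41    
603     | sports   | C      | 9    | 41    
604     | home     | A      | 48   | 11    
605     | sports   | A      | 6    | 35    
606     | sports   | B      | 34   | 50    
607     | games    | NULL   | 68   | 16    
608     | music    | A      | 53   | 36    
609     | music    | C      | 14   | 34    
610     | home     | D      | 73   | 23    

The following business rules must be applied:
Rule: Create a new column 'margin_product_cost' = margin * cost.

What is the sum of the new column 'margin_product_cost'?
11472

Step 1: For each record, compute margin * cost
Example calculations:
  37 * 85 = 3145
  41 * 9 = 369
  41 * 9 = 369
  ...
Step 2: Sum all derived values
Step 3: Total = 11472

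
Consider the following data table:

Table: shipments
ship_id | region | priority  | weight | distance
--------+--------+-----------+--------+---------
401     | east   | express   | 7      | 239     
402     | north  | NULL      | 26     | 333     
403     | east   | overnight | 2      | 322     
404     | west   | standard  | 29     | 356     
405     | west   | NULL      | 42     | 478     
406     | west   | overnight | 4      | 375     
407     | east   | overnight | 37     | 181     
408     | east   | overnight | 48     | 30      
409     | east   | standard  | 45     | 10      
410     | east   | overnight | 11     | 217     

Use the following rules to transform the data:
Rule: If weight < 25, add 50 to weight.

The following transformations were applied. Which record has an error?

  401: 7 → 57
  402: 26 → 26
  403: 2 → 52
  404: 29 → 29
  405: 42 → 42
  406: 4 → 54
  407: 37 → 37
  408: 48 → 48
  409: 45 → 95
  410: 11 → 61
Record 409 has an error. The correct transformed value should be 45, not 95.

Step 1: Check each record against the rule
Step 2: Record 409 has weight = 45
Step 3: Since 45 >= 25, the bonus should not have been applied
Step 4: Correct value = 45, but claimed value = 95
Conclusion: Record 409 has the error.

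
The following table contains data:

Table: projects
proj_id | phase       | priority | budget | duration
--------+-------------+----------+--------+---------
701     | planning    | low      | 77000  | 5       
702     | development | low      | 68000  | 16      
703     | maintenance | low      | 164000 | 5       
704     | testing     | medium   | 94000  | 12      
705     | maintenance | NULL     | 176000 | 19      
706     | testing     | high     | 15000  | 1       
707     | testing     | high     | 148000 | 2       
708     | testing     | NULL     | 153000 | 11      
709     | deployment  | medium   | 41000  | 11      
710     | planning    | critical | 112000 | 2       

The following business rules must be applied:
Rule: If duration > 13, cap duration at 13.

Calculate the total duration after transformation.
75

Step 1: 2 records have duration > 13
Step 2: These records originally summed to 35
Step 3: After capping: 2 × 13 = 26
Step 4: Unaffected records sum: 49
Step 5: Final sum = 26 + 49 = 75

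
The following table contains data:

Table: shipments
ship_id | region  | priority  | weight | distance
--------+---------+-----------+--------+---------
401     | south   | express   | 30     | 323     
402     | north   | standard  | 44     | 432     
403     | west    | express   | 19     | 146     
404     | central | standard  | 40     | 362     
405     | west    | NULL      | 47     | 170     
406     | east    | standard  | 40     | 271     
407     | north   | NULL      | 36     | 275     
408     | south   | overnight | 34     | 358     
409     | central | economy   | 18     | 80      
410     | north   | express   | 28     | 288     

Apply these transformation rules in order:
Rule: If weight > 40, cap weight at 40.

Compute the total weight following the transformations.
325

Step 1: 2 records have weight > 40
Step 2: These records originally summed to 91
Step 3: After capping: 2 × 40 = 80
Step 4: Unaffected records sum: 245
Step 5: Final sum = 80 + 245 = 325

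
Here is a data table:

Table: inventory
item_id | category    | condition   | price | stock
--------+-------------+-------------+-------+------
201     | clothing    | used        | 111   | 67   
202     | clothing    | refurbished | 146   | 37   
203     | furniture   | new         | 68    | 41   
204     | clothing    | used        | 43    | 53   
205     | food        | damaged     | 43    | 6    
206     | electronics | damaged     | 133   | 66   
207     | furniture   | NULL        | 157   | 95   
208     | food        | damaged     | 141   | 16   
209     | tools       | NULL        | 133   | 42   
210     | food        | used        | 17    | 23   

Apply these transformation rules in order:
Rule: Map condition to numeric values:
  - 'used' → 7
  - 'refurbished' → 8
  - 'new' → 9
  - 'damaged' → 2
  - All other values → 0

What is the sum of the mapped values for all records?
44

Step 1: Apply mapping to each record
Step 2: Count by status:
  'used': 3 records × 7 = 21
  'refurbished': 1 records × 8 = 8
  'new': 1 records × 9 = 9
  'damaged': 3 records × 2 = 6
Step 3: Sum all mapped values = 44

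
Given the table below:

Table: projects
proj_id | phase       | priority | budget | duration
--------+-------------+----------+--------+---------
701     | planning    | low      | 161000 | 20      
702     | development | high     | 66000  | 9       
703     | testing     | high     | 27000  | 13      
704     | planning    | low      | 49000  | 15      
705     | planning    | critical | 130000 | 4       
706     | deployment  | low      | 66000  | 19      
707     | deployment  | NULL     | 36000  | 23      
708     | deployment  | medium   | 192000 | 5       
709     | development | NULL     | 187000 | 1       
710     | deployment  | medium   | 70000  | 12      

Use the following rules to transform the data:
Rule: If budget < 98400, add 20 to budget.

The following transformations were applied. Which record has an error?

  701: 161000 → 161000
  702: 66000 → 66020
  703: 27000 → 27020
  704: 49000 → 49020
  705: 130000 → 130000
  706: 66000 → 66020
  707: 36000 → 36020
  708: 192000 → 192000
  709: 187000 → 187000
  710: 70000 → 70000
Record 710 has an error. The correct transformed value should be 70020, not 70000.

Step 1: Check each record against the rule
Step 2: Record 710 has budget = 70000
Step 3: Since 70000 < 98400, the bonus should have been applied
Step 4: Correct value = 70020, but claimed value = 70000
Conclusion: Record 710 has the error.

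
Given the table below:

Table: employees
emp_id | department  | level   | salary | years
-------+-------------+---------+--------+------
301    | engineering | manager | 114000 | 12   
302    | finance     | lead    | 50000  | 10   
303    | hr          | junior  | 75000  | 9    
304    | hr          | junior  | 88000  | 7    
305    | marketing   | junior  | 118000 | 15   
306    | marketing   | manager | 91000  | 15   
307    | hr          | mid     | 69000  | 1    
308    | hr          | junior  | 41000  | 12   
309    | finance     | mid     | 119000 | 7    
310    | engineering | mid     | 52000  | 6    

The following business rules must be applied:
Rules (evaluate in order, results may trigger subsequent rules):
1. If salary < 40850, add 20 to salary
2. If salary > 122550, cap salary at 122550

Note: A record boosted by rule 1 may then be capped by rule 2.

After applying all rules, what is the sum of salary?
817000

Step 1: Apply rule 1 to records with salary < 40850
  - 0 records get bonus of 20
  - Of these, 0 records then exceed 122550 and get capped
Step 2: Apply rule 2 to records with salary > 122550
  - 0 records (original) are capped
Step 3: Calculate final sum = 817000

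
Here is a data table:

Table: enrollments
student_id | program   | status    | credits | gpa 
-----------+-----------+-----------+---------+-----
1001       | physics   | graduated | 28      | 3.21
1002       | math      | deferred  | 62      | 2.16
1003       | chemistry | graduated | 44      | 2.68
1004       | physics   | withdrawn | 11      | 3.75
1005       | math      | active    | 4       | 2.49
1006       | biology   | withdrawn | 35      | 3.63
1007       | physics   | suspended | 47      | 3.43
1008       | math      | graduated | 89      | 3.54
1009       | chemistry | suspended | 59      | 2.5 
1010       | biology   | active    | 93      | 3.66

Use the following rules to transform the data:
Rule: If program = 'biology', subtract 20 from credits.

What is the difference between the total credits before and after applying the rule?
40

Step 1: Original sum of credits = 472
Step 2: 2 records have program = 'biology'
Step 3: Each affected record changes by -20
Step 4: Total change = 2 × -20 = -40
Step 5: New sum = 472 + -40 = 432
Step 6: Difference = |432 - 472| = 40
        (Sum decreased by 40)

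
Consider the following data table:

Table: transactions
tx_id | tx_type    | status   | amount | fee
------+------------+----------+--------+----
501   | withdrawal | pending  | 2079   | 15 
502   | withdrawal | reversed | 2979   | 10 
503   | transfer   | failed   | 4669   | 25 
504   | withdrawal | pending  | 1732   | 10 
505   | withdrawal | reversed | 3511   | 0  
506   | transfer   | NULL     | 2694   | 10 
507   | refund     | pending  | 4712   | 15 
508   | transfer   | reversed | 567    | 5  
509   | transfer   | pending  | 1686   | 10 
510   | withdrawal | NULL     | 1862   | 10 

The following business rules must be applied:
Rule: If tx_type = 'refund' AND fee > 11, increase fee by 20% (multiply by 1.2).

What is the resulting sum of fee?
113.0

Step 1: Find records where tx_type = 'refund' AND fee > 11
Step 2: 1 records match, summing to 15
Step 3: After multiplier: 15 × 1.2 = 18.0
Step 4: Unaffected records sum: 95
Step 5: Final sum = 18.0 + 95 = 113.0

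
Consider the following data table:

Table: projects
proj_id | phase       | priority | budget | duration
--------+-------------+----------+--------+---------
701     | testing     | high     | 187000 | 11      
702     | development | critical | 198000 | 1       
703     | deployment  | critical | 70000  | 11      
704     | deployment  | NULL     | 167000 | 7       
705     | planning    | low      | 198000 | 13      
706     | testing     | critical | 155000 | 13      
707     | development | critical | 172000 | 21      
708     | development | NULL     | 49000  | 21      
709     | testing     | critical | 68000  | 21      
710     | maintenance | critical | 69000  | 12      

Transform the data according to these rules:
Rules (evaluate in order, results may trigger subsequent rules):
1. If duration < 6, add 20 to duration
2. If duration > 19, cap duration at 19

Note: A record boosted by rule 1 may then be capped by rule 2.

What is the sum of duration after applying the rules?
143

Step 1: Apply rule 1 to records with duration < 6
  - 1 records get bonus of 20
  - Of these, 1 records then exceed 19 and get capped
Step 2: Apply rule 2 to records with duration > 19
  - 3 records (original) are capped
Step 3: Calculate final sum = 143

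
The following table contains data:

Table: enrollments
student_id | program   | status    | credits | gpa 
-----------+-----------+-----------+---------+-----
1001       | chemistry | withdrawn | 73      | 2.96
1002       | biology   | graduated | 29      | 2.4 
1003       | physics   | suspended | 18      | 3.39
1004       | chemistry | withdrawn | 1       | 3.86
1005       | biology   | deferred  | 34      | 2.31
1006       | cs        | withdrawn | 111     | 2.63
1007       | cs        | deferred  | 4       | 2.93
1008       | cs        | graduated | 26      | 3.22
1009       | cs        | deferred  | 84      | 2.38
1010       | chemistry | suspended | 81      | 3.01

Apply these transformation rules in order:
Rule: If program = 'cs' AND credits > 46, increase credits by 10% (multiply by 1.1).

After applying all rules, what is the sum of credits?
480.5

Step 1: Find records where program = 'cs' AND credits > 46
Step 2: 2 records match, summing to 195
Step 3: After multiplier: 195 × 1.1 = 214.5
Step 4: Unaffected records sum: 266
Step 5: Final sum = 214.5 + 266 = 480.5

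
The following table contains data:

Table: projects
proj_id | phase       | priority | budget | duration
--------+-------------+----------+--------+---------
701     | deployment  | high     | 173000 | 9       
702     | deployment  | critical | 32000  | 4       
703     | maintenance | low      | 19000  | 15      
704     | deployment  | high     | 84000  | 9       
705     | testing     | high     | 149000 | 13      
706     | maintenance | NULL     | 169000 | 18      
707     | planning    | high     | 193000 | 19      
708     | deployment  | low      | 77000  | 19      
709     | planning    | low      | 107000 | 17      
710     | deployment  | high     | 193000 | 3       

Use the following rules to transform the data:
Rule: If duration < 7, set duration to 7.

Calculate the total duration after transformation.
133

Step 1: 2 records have duration < 7
Step 2: These records originally summed to 7
Step 3: After setting to minimum: 2 × 7 = 14
Step 4: Unaffected records sum: 119
Step 5: Final sum = 14 + 119 = 133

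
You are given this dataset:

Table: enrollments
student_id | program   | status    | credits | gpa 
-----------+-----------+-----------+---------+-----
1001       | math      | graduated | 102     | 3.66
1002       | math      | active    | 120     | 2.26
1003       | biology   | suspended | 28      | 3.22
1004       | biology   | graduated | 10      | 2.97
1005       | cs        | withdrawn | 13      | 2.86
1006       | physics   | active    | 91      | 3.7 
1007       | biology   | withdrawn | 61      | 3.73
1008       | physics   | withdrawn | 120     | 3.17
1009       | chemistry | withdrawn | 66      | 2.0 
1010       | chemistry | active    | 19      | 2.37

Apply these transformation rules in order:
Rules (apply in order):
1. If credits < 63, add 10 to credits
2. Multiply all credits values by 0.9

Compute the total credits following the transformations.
612.0

Step 1: Apply Rule 1 - Add 10 to records with credits < 63
  - 5 records affected: 131 + (5 × 10) = 181
  - Unaffected records: 499
  - Sum after Rule 1: 680
Step 2: Apply Rule 2 - Multiply all by 0.9
  - 680 × 0.9 = 612.0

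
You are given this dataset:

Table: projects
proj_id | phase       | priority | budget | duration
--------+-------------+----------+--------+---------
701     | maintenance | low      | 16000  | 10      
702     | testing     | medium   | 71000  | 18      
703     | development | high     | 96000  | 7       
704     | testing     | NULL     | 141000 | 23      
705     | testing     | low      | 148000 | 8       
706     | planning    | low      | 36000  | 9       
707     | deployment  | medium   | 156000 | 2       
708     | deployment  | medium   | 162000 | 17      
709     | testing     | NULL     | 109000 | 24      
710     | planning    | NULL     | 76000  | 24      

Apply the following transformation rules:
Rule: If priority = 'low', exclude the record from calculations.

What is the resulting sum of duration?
115

Step 1: Identify records where priority = 'low'
Step 2: The excluded records sum to 27
Step 3: Original total duration = 142
Step 4: Remaining total = 142 - 27 = 115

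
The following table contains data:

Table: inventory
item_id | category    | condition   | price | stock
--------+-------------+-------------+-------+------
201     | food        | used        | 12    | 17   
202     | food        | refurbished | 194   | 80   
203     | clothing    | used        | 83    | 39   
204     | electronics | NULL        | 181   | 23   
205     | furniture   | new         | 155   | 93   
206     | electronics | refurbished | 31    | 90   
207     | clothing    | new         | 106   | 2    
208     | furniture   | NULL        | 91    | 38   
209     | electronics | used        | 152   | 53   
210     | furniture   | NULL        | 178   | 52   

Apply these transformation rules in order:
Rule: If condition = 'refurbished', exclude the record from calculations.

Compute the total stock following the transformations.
317

Step 1: Identify records where condition = 'refurbished'
Step 2: The excluded records sum to 170
Step 3: Original total stock = 487
Step 4: Remaining total = 487 - 170 = 317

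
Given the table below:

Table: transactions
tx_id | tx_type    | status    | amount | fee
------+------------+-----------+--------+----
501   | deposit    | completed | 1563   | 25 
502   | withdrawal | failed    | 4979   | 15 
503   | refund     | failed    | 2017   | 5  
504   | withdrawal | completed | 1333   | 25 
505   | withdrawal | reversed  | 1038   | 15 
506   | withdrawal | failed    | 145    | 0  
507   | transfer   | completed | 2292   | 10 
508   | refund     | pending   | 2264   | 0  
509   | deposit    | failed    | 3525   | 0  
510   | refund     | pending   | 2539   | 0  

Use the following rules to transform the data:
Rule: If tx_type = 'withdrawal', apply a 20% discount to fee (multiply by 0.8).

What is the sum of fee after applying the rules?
84.0

Step 1: Records with tx_type = 'withdrawal' have total fee = 55
Step 2: Apply multiplier: 55 × 0.8 = 44.0
Step 3: Other records total: 40
Step 4: Final sum = 44.0 + 40 = 84.0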